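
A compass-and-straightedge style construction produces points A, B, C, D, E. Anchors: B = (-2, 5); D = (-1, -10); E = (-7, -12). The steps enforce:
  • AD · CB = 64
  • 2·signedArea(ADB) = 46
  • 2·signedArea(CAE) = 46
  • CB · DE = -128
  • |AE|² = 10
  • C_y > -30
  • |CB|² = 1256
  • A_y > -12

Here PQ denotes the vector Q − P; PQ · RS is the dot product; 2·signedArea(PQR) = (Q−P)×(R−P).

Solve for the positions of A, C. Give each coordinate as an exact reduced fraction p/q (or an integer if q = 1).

1. A_x = -4  [line -15·x + -1·y + -71 = 0 ∩ |AE|² = 10]
2. A_y = -11  [line -15·x + -1·y + -71 = 0 ∩ |AE|² = 10]
   → A = (-4, -11)
3. C_x = -12  [2·signedArea(CAE) = 46 ∩ AD · CB = 64]
4. C_y = -29  [2·signedArea(CAE) = 46 ∩ AD · CB = 64]
   → C = (-12, -29)

A = (-4, -11)
C = (-12, -29)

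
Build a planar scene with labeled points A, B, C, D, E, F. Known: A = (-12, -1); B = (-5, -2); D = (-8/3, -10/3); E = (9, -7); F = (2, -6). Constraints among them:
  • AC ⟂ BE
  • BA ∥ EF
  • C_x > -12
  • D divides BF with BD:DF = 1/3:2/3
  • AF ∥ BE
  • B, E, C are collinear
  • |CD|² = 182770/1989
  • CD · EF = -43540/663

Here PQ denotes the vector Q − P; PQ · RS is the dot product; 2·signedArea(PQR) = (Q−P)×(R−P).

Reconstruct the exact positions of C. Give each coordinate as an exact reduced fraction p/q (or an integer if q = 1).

1. C_x = -2547/221  [B, E, C are collinear ∩ AC ⟂ BE]
2. C_y = 73/221  [B, E, C are collinear ∩ AC ⟂ BE]
   → C = (-2547/221, 73/221)

C = (-2547/221, 73/221)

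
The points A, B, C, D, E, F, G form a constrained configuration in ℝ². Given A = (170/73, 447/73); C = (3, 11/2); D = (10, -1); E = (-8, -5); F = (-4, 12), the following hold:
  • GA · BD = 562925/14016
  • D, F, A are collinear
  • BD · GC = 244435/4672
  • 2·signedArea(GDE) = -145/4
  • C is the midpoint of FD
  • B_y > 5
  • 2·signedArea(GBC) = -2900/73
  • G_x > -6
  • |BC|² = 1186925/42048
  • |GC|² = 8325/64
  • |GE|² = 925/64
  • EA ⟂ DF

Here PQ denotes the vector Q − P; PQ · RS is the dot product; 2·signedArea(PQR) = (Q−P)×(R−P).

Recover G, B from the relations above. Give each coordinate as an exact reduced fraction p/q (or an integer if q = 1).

B = (-2021/876, 9197/1752)
G = (-21/4, -19/8)

1. G_x = -21/4  [line 4·x + -18·y + -87/4 = 0 ∩ |GE|² = 925/64]
2. G_y = -19/8  [line 4·x + -18·y + -87/4 = 0 ∩ |GE|² = 925/64]
   → G = (-21/4, -19/8)
3. B_x = -2021/876  [BD · GC = 244435/4672 ∩ 2·signedArea(GBC) = -2900/73]
4. B_y = 9197/1752  [BD · GC = 244435/4672 ∩ 2·signedArea(GBC) = -2900/73]
   → B = (-2021/876, 9197/1752)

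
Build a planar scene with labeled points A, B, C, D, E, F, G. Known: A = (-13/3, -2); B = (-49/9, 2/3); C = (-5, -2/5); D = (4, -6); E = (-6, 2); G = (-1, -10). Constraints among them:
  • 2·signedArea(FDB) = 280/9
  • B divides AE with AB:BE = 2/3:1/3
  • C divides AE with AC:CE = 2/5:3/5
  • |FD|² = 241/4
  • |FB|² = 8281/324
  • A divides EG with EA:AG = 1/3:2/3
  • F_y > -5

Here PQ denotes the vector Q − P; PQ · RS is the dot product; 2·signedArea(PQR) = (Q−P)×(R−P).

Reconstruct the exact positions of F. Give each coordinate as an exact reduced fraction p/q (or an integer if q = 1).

1. F_x = -7/2  [line -20/3·x + -85/9·y + -550/9 = 0 ∩ |FD|² = 241/4]
2. F_y = -4  [line -20/3·x + -85/9·y + -550/9 = 0 ∩ |FD|² = 241/4]
   → F = (-7/2, -4)

F = (-7/2, -4)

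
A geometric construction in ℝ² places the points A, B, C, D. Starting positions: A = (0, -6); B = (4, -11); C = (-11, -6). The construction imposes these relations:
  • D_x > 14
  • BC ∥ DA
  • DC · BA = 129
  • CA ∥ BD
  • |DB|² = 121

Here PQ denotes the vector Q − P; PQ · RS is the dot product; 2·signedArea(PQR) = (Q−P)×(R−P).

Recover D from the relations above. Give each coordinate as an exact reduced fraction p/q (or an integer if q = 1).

1. D_x = 15  [BC ∥ DA ∩ CA ∥ BD]
2. D_y = -11  [BC ∥ DA ∩ CA ∥ BD]
   → D = (15, -11)

D = (15, -11)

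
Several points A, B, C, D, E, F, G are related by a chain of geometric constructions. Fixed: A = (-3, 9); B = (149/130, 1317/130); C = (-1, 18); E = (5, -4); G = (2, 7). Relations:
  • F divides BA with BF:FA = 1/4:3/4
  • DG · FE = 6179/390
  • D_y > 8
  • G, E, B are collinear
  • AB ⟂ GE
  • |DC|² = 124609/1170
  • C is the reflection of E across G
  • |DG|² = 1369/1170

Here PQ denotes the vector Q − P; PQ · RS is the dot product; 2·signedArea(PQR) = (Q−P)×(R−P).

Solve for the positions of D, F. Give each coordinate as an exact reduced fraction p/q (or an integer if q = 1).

1. F_x = 57/520  [F divides BA with BF:FA = 1/4:3/4]
2. F_y = 5121/520  [F divides BA with BF:FA = 1/4:3/4]
   → F = (57/520, 5121/520)
3. D_x = 223/130  [line -2543/520·x + 7201/520·y + -160679/1560 = 0 ∩ |DG|² = 1369/1170]
4. D_y = 3137/390  [line -2543/520·x + 7201/520·y + -160679/1560 = 0 ∩ |DG|² = 1369/1170]
   → D = (223/130, 3137/390)

D = (223/130, 3137/390)
F = (57/520, 5121/520)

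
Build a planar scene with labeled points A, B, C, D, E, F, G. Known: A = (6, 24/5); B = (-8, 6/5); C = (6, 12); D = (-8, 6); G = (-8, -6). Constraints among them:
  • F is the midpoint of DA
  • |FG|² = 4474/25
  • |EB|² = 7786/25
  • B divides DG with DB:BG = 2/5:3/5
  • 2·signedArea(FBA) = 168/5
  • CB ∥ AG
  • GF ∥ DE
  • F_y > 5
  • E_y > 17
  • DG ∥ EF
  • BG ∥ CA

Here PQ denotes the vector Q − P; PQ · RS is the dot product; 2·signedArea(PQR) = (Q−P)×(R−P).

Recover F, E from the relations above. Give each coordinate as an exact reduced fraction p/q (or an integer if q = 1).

1. F_x = -1  [F is the midpoint of DA]
2. F_y = 27/5  [F is the midpoint of DA]
   → F = (-1, 27/5)
3. E_x = -1  [DG ∥ EF ∩ GF ∥ DE]
4. E_y = 87/5  [DG ∥ EF ∩ GF ∥ DE]
   → E = (-1, 87/5)

E = (-1, 87/5)
F = (-1, 27/5)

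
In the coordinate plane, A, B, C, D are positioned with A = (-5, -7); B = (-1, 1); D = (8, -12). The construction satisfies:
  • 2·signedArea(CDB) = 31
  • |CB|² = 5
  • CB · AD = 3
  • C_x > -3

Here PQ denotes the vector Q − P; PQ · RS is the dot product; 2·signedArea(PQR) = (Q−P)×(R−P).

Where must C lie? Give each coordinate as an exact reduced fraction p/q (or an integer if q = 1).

1. C_x = -2  [2·signedArea(CDB) = 31 ∩ CB · AD = 3]
2. C_y = -1  [2·signedArea(CDB) = 31 ∩ CB · AD = 3]
   → C = (-2, -1)

C = (-2, -1)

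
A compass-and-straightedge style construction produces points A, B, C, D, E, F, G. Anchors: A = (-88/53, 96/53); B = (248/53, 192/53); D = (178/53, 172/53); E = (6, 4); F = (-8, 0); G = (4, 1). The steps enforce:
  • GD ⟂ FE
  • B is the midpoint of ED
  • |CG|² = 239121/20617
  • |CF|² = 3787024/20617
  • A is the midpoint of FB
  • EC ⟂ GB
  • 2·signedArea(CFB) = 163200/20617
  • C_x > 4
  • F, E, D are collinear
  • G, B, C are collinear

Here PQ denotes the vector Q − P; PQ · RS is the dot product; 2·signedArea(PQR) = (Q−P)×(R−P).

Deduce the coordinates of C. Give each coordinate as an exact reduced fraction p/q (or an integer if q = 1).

C = (100072/20617, 88588/20617)

1. C_x = 100072/20617  [G, B, C are collinear ∩ EC ⟂ GB]
2. C_y = 88588/20617  [G, B, C are collinear ∩ EC ⟂ GB]
   → C = (100072/20617, 88588/20617)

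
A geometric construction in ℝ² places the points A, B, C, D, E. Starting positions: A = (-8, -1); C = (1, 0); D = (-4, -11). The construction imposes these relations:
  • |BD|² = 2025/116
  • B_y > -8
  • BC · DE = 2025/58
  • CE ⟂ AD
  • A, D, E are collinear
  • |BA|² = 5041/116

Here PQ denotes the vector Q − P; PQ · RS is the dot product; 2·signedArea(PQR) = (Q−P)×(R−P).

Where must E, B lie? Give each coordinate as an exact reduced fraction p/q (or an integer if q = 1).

B = (-161/29, -413/58)
E = (-206/29, -94/29)

1. E_x = -206/29  [A, D, E are collinear ∩ CE ⟂ AD]
2. E_y = -94/29  [A, D, E are collinear ∩ CE ⟂ AD]
   → E = (-206/29, -94/29)
3. B_x = -161/29  [line 90/29·x + -225/29·y + -2205/58 = 0 ∩ |BD|² = 2025/116]
4. B_y = -413/58  [line 90/29·x + -225/29·y + -2205/58 = 0 ∩ |BD|² = 2025/116]
   → B = (-161/29, -413/58)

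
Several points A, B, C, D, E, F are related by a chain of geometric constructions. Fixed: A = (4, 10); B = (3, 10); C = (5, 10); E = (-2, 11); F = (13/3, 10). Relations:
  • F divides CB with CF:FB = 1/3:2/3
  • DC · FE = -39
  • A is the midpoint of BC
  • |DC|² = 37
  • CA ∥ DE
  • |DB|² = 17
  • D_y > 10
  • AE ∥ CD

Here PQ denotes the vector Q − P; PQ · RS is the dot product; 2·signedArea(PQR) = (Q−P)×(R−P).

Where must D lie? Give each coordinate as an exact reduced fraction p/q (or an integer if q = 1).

1. D_x = -1  [CA ∥ DE ∩ AE ∥ CD]
2. D_y = 11  [CA ∥ DE ∩ AE ∥ CD]
   → D = (-1, 11)

D = (-1, 11)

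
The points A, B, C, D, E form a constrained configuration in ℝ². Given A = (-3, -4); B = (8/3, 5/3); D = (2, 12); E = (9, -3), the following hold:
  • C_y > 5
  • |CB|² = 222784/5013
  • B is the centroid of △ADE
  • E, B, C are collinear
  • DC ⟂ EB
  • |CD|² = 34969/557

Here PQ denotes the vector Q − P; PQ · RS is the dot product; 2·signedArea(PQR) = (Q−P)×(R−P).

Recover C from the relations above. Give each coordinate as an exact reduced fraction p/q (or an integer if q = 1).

1. C_x = -1504/557  [E, B, C are collinear ∩ DC ⟂ EB]
2. C_y = 3131/557  [E, B, C are collinear ∩ DC ⟂ EB]
   → C = (-1504/557, 3131/557)

C = (-1504/557, 3131/557)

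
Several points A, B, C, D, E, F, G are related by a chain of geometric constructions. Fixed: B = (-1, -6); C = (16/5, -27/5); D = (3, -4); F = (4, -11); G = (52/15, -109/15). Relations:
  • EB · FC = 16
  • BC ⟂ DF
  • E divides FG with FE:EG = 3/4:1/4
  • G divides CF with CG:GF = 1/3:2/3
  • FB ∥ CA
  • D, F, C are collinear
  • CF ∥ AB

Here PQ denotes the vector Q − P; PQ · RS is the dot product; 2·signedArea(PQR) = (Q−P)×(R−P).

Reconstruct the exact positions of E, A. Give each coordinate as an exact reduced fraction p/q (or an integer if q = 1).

A = (-9/5, -2/5)
E = (18/5, -41/5)

1. E_x = 18/5  [E divides FG with FE:EG = 3/4:1/4]
2. E_y = -41/5  [E divides FG with FE:EG = 3/4:1/4]
   → E = (18/5, -41/5)
3. A_x = -9/5  [CF ∥ AB ∩ FB ∥ CA]
4. A_y = -2/5  [CF ∥ AB ∩ FB ∥ CA]
   → A = (-9/5, -2/5)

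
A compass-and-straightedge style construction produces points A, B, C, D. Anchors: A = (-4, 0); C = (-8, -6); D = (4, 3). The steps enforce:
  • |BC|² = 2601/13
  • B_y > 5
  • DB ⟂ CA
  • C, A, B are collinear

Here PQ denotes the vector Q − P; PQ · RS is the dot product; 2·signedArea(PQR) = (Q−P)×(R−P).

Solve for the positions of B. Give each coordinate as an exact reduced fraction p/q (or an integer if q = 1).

B = (-2/13, 75/13)

1. B_x = -2/13  [C, A, B are collinear ∩ DB ⟂ CA]
2. B_y = 75/13  [C, A, B are collinear ∩ DB ⟂ CA]
   → B = (-2/13, 75/13)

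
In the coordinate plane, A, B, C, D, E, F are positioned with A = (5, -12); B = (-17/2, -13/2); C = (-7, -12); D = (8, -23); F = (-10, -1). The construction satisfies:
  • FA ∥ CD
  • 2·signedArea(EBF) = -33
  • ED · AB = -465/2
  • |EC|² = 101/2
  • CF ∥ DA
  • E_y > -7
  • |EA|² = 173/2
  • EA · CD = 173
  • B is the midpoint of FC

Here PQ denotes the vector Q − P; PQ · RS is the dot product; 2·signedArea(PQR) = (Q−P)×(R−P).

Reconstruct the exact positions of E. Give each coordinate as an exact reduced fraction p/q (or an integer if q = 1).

E = (-5/2, -13/2)

1. E_x = -5/2  [ED · AB = -465/2 ∩ 2·signedArea(EBF) = -33]
2. E_y = -13/2  [ED · AB = -465/2 ∩ 2·signedArea(EBF) = -33]
   → E = (-5/2, -13/2)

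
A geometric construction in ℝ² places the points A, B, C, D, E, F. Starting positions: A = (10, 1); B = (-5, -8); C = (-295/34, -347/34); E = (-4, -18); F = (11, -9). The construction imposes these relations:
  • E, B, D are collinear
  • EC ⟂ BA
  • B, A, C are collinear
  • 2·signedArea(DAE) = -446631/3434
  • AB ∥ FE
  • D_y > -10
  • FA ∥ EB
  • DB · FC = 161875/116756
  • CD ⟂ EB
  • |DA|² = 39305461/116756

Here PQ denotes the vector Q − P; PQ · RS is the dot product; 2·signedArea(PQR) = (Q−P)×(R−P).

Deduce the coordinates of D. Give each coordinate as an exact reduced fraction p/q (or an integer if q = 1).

D = (-16545/3434, -16861/1717)

1. D_x = -16545/3434  [E, B, D are collinear ∩ CD ⟂ EB]
2. D_y = -16861/1717  [E, B, D are collinear ∩ CD ⟂ EB]
   → D = (-16545/3434, -16861/1717)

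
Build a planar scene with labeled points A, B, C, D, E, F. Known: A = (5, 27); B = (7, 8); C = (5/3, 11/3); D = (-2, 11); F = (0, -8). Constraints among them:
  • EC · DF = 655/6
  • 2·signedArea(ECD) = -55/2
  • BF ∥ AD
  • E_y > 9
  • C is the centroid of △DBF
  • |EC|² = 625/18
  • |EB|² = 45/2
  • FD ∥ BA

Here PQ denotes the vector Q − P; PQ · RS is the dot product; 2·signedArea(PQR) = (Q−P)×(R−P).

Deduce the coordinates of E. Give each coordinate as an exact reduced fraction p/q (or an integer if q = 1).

1. E_x = 5/2  [2·signedArea(ECD) = -55/2 ∩ EC · DF = 655/6]
2. E_y = 19/2  [2·signedArea(ECD) = -55/2 ∩ EC · DF = 655/6]
   → E = (5/2, 19/2)

E = (5/2, 19/2)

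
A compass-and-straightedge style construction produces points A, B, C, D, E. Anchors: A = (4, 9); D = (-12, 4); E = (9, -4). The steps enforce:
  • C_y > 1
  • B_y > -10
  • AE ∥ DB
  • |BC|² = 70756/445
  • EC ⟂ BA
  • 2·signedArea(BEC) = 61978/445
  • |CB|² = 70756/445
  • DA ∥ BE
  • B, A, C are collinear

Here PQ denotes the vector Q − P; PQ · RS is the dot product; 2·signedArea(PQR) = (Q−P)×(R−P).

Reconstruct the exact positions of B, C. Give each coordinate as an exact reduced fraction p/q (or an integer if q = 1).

1. B_x = -7  [DA ∥ BE ∩ AE ∥ DB]
2. B_y = -9  [DA ∥ BE ∩ AE ∥ DB]
   → B = (-7, -9)
3. C_x = -189/445  [B, A, C are collinear ∩ EC ⟂ BA]
4. C_y = 783/445  [B, A, C are collinear ∩ EC ⟂ BA]
   → C = (-189/445, 783/445)

B = (-7, -9)
C = (-189/445, 783/445)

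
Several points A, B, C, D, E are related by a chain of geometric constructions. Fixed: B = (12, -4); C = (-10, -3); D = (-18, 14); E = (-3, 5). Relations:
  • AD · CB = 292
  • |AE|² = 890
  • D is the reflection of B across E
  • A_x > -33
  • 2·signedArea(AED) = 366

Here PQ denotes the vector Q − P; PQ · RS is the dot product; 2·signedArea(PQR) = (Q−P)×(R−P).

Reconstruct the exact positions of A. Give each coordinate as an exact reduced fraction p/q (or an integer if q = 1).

A = (-32, -2)

1. A_x = -32  [2·signedArea(AED) = 366 ∩ AD · CB = 292]
2. A_y = -2  [2·signedArea(AED) = 366 ∩ AD · CB = 292]
   → A = (-32, -2)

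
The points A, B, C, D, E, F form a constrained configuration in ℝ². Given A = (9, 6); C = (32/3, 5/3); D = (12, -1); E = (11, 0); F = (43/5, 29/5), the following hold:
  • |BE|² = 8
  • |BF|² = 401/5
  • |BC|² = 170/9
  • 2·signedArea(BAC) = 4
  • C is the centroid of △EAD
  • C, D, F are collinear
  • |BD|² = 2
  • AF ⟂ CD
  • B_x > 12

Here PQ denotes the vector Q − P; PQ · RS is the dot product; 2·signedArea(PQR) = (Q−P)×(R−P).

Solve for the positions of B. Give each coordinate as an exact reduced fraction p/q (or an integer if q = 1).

B = (13, -2)

1. B_x = 13  [line 13/3·x + 5/3·y + -53 = 0 ∩ |BF|² = 401/5]
2. B_y = -2  [line 13/3·x + 5/3·y + -53 = 0 ∩ |BF|² = 401/5]
   → B = (13, -2)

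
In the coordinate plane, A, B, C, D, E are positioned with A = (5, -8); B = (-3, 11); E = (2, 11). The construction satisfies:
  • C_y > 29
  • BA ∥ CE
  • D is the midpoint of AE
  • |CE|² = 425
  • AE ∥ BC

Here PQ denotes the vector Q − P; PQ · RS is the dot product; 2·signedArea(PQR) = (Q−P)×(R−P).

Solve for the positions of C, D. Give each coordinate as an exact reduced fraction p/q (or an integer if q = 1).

1. C_x = -6  [BA ∥ CE ∩ AE ∥ BC]
2. C_y = 30  [BA ∥ CE ∩ AE ∥ BC]
   → C = (-6, 30)
3. D_x = 7/2  [D is the midpoint of AE]
4. D_y = 3/2  [D is the midpoint of AE]
   → D = (7/2, 3/2)

C = (-6, 30)
D = (7/2, 3/2)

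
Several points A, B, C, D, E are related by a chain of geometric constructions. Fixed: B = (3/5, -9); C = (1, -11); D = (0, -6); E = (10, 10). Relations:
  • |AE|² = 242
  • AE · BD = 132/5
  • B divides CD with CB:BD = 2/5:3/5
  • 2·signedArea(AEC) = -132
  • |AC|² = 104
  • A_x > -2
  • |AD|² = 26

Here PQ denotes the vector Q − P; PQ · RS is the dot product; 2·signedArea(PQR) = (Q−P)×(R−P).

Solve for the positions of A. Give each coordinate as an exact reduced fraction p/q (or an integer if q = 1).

A = (-1, -1)

1. A_x = -1  [2·signedArea(AEC) = -132 ∩ AE · BD = 132/5]
2. A_y = -1  [2·signedArea(AEC) = -132 ∩ AE · BD = 132/5]
   → A = (-1, -1)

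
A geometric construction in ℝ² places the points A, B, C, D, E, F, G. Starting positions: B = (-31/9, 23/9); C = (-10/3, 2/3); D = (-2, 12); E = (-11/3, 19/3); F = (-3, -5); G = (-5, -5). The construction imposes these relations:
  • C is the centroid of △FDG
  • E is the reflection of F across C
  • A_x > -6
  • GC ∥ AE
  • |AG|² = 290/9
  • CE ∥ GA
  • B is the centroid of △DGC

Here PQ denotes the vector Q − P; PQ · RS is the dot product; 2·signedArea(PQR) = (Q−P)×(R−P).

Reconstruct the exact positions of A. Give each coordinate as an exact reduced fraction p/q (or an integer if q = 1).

1. A_x = -16/3  [GC ∥ AE ∩ CE ∥ GA]
2. A_y = 2/3  [GC ∥ AE ∩ CE ∥ GA]
   → A = (-16/3, 2/3)

A = (-16/3, 2/3)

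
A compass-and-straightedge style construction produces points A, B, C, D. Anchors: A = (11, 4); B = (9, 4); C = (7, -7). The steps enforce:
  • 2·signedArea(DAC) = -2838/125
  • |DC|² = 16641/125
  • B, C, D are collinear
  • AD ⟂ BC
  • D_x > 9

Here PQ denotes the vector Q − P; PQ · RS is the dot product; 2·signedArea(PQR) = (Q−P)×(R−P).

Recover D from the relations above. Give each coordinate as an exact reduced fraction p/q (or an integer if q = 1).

D = (1133/125, 544/125)

1. D_x = 1133/125  [B, C, D are collinear ∩ AD ⟂ BC]
2. D_y = 544/125  [B, C, D are collinear ∩ AD ⟂ BC]
   → D = (1133/125, 544/125)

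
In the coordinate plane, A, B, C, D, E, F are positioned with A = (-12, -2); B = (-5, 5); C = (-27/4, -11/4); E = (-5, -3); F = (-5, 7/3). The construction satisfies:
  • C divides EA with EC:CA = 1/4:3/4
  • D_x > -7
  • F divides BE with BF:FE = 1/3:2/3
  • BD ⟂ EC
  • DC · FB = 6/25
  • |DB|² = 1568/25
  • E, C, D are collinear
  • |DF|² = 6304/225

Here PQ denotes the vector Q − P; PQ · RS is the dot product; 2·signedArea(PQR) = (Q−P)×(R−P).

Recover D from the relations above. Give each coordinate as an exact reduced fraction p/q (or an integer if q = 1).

D = (-153/25, -71/25)

1. D_x = -153/25  [E, C, D are collinear ∩ BD ⟂ EC]
2. D_y = -71/25  [E, C, D are collinear ∩ BD ⟂ EC]
   → D = (-153/25, -71/25)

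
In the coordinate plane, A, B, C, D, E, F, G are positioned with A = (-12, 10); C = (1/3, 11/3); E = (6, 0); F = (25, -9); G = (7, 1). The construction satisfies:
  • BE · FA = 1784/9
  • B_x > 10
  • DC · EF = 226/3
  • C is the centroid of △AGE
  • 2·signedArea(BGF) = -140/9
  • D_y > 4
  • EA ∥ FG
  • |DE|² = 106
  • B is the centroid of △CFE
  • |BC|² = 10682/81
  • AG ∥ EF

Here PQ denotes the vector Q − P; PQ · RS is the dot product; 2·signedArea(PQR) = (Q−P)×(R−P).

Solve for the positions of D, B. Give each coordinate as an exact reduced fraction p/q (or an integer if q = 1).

B = (94/9, -16/9)
D = (-3, 5)

1. D_x = -3  [line -19·x + 9·y + -102 = 0 ∩ |DE|² = 106]
2. D_y = 5  [line -19·x + 9·y + -102 = 0 ∩ |DE|² = 106]
   → D = (-3, 5)
3. B_x = 94/9  [B is the centroid of △CFE]
4. B_y = -16/9  [B is the centroid of △CFE]
   → B = (94/9, -16/9)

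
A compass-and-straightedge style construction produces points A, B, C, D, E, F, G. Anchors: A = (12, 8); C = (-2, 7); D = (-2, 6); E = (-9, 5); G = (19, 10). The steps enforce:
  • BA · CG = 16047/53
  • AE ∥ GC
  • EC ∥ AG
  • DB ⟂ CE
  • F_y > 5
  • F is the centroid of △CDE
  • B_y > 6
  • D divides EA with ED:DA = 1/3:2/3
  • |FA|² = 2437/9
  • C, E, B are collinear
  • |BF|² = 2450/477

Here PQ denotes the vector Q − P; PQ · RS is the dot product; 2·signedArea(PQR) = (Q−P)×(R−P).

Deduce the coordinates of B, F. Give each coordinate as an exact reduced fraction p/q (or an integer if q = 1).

B = (-120/53, 367/53)
F = (-13/3, 6)

1. B_x = -120/53  [C, E, B are collinear ∩ DB ⟂ CE]
2. B_y = 367/53  [C, E, B are collinear ∩ DB ⟂ CE]
   → B = (-120/53, 367/53)
3. F_x = -13/3  [F is the centroid of △CDE]
4. F_y = 6  [F is the centroid of △CDE]
   → F = (-13/3, 6)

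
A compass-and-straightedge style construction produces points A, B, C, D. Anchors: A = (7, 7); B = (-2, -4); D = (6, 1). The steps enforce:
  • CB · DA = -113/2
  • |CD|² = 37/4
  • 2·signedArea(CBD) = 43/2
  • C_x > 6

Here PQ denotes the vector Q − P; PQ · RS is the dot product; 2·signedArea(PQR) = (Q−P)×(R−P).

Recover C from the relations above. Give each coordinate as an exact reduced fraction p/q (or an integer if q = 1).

C = (13/2, 4)

1. C_x = 13/2  [2·signedArea(CBD) = 43/2 ∩ CB · DA = -113/2]
2. C_y = 4  [2·signedArea(CBD) = 43/2 ∩ CB · DA = -113/2]
   → C = (13/2, 4)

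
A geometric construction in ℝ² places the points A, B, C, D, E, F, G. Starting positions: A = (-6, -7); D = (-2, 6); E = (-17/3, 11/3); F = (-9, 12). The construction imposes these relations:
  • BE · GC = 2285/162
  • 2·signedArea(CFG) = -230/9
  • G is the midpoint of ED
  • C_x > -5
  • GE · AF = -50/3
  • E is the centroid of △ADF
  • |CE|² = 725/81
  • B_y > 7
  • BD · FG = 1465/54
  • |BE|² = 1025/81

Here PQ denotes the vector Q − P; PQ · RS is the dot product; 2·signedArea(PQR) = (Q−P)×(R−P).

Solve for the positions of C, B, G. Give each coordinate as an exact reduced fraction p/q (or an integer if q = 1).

1. G_x = -23/6  [G is the midpoint of ED]
2. G_y = 29/6  [G is the midpoint of ED]
   → G = (-23/6, 29/6)
3. C_x = -41/9  [line 43/6·x + 31/6·y + 505/18 = 0 ∩ |CE|² = 725/81]
4. C_y = 8/9  [line 43/6·x + 31/6·y + 505/18 = 0 ∩ |CE|² = 725/81]
   → C = (-41/9, 8/9)
5. B_x = -50/9  [BE · GC = 2285/162 ∩ BD · FG = 1465/54]
6. B_y = 65/9  [BE · GC = 2285/162 ∩ BD · FG = 1465/54]
   → B = (-50/9, 65/9)

B = (-50/9, 65/9)
C = (-41/9, 8/9)
G = (-23/6, 29/6)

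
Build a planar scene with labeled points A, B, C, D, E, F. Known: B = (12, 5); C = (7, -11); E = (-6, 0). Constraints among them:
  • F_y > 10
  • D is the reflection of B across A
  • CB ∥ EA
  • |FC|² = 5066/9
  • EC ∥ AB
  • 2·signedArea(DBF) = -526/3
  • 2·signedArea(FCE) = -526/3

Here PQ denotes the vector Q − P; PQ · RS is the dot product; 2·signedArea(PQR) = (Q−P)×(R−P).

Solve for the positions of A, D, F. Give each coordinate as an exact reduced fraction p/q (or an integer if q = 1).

A = (-1, 16)
D = (-14, 27)
F = (-8/3, 32/3)

1. A_x = -1  [EC ∥ AB ∩ CB ∥ EA]
2. A_y = 16  [EC ∥ AB ∩ CB ∥ EA]
   → A = (-1, 16)
3. D_x = -14  [D is the reflection of B across A]
4. D_y = 27  [D is the reflection of B across A]
   → D = (-14, 27)
5. F_x = -8/3  [line -11·x + -13·y + 328/3 = 0 ∩ |FC|² = 5066/9]
6. F_y = 32/3  [line -11·x + -13·y + 328/3 = 0 ∩ |FC|² = 5066/9]
   → F = (-8/3, 32/3)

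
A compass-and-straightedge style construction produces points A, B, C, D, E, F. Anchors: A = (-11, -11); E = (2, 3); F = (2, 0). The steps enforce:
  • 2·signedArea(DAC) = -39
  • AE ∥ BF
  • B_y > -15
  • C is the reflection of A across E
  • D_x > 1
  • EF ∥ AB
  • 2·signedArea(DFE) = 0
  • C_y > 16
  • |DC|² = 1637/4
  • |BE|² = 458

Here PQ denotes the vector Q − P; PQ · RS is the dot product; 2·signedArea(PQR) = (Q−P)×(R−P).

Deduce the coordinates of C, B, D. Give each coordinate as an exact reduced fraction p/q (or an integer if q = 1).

B = (-11, -14)
C = (15, 17)
D = (2, 3/2)

1. C_x = 15  [C is the reflection of A across E]
2. C_y = 17  [C is the reflection of A across E]
   → C = (15, 17)
3. B_x = -11  [AE ∥ BF ∩ EF ∥ AB]
4. B_y = -14  [AE ∥ BF ∩ EF ∥ AB]
   → B = (-11, -14)
5. D_x = 2  [2·signedArea(DFE) = 0 ∩ 2·signedArea(DAC) = -39]
6. D_y = 3/2  [2·signedArea(DFE) = 0 ∩ 2·signedArea(DAC) = -39]
   → D = (2, 3/2)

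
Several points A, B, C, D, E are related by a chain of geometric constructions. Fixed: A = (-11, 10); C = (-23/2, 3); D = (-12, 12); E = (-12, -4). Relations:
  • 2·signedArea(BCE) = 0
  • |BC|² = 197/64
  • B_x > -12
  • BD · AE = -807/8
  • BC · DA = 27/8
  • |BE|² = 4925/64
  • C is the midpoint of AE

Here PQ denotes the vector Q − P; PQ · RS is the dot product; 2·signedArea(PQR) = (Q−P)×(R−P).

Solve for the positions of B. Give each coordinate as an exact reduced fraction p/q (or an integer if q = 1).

B = (-91/8, 19/4)

1. B_x = -91/8  [2·signedArea(BCE) = 0 ∩ BC · DA = 27/8]
2. B_y = 19/4  [2·signedArea(BCE) = 0 ∩ BC · DA = 27/8]
   → B = (-91/8, 19/4)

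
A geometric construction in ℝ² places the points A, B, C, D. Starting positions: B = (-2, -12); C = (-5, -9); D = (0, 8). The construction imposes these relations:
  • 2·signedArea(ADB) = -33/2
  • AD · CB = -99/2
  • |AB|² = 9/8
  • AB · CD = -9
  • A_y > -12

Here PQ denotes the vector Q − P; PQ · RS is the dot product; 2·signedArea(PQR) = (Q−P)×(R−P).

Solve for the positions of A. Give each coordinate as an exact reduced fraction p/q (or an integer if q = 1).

1. A_x = -11/4  [2·signedArea(ADB) = -33/2 ∩ AD · CB = -99/2]
2. A_y = -45/4  [2·signedArea(ADB) = -33/2 ∩ AD · CB = -99/2]
   → A = (-11/4, -45/4)

A = (-11/4, -45/4)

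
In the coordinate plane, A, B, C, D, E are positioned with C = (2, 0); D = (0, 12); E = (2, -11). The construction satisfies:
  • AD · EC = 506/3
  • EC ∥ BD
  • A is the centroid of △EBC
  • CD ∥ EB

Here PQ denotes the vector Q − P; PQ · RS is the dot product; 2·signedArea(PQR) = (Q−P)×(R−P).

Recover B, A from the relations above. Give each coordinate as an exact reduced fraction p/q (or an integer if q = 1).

1. B_x = 0  [EC ∥ BD ∩ CD ∥ EB]
2. B_y = 1  [EC ∥ BD ∩ CD ∥ EB]
   → B = (0, 1)
3. A_x = 4/3  [A is the centroid of △EBC]
4. A_y = -10/3  [A is the centroid of △EBC]
   → A = (4/3, -10/3)

A = (4/3, -10/3)
B = (0, 1)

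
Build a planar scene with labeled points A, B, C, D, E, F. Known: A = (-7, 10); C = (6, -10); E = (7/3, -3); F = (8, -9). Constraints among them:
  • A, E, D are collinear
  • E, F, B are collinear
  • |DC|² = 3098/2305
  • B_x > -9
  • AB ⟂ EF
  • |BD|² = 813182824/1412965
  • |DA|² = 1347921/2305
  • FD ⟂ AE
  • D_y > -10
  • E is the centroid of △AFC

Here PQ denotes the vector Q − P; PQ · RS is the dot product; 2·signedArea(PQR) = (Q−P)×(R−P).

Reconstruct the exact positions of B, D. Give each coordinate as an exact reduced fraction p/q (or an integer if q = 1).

1. B_x = -5245/613  [E, F, B are collinear ∩ AB ⟂ EF]
2. B_y = 5229/613  [E, F, B are collinear ∩ AB ⟂ EF]
   → B = (-5245/613, 5229/613)
3. D_x = 16373/2305  [A, E, D are collinear ∩ FD ⟂ AE]
4. D_y = -22229/2305  [A, E, D are collinear ∩ FD ⟂ AE]
   → D = (16373/2305, -22229/2305)

B = (-5245/613, 5229/613)
D = (16373/2305, -22229/2305)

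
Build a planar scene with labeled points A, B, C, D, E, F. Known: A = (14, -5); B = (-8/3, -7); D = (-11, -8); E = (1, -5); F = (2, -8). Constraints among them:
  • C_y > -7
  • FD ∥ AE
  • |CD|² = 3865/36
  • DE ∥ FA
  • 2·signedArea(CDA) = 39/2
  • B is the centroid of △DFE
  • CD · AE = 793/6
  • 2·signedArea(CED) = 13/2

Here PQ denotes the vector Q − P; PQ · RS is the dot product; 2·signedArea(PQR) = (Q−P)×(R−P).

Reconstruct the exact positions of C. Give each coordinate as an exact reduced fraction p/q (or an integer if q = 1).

C = (-5/6, -6)

1. C_x = -5/6  [2·signedArea(CDA) = 39/2 ∩ 2·signedArea(CED) = 13/2]
2. C_y = -6  [2·signedArea(CDA) = 39/2 ∩ 2·signedArea(CED) = 13/2]
   → C = (-5/6, -6)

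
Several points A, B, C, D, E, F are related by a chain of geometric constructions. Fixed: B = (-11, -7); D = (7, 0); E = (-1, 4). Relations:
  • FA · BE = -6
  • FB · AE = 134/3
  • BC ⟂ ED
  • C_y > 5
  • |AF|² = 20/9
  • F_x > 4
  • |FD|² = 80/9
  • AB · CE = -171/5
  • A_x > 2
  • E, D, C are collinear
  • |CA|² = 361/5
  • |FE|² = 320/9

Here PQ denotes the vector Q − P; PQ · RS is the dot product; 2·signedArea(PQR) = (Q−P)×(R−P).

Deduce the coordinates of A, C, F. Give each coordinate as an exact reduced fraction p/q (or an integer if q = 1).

A = (3, 2)
C = (-23/5, 29/5)
F = (13/3, 4/3)

1. C_x = -23/5  [E, D, C are collinear ∩ BC ⟂ ED]
2. C_y = 29/5  [E, D, C are collinear ∩ BC ⟂ ED]
   → C = (-23/5, 29/5)
3. A_x = 3  [line -18/5·x + 9/5·y + 36/5 = 0 ∩ |CA|² = 361/5]
4. A_y = 2  [line -18/5·x + 9/5·y + 36/5 = 0 ∩ |CA|² = 361/5]
   → A = (3, 2)
5. F_x = 13/3  [FB · AE = 134/3 ∩ FA · BE = -6]
6. F_y = 4/3  [FB · AE = 134/3 ∩ FA · BE = -6]
   → F = (13/3, 4/3)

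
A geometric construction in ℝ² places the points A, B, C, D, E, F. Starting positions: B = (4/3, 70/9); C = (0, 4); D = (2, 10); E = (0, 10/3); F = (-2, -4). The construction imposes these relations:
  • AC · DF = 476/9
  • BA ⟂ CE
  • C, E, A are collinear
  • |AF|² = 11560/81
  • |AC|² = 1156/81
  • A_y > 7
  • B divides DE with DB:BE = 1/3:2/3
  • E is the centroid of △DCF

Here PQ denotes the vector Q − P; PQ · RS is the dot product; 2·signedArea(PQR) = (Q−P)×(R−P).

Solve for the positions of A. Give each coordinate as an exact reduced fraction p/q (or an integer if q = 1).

1. A_x = 0  [C, E, A are collinear ∩ BA ⟂ CE]
2. A_y = 70/9  [C, E, A are collinear ∩ BA ⟂ CE]
   → A = (0, 70/9)

A = (0, 70/9)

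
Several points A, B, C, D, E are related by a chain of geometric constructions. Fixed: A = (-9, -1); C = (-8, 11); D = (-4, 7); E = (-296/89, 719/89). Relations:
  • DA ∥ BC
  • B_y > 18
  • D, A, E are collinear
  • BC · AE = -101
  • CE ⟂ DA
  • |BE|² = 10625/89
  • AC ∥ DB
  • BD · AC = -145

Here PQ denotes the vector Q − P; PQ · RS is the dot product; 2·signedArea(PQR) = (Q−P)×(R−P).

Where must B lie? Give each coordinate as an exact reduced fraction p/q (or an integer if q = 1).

1. B_x = -3  [DA ∥ BC ∩ AC ∥ DB]
2. B_y = 19  [DA ∥ BC ∩ AC ∥ DB]
   → B = (-3, 19)

B = (-3, 19)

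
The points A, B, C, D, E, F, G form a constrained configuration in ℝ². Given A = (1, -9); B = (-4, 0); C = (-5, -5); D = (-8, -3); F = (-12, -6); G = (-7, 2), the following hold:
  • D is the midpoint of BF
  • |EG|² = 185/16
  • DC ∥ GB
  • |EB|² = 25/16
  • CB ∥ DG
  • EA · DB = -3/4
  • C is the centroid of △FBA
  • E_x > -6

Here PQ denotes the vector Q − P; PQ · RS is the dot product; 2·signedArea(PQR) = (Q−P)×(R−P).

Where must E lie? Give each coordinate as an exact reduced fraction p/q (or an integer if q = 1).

1. E_x = -5  [line -4·x + -3·y + -89/4 = 0 ∩ |EG|² = 185/16]
2. E_y = -3/4  [line -4·x + -3·y + -89/4 = 0 ∩ |EG|² = 185/16]
   → E = (-5, -3/4)

E = (-5, -3/4)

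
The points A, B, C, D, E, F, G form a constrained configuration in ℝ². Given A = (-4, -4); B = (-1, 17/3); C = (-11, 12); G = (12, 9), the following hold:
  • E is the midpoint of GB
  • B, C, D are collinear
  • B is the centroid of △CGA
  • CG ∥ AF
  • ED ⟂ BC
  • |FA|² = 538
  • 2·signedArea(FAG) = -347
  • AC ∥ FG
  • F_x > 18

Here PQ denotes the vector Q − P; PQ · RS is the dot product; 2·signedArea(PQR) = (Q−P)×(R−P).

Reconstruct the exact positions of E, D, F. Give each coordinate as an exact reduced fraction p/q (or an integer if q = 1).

1. E_x = 11/2  [E is the midpoint of GB]
2. E_y = 22/3  [E is the midpoint of GB]
   → E = (11/2, 22/3)
3. D_x = 3639/1261  [B, C, D are collinear ∩ ED ⟂ BC]
4. D_y = 12127/3783  [B, C, D are collinear ∩ ED ⟂ BC]
   → D = (3639/1261, 12127/3783)
5. F_x = 19  [AC ∥ FG ∩ CG ∥ AF]
6. F_y = -7  [AC ∥ FG ∩ CG ∥ AF]
   → F = (19, -7)

D = (3639/1261, 12127/3783)
E = (11/2, 22/3)
F = (19, -7)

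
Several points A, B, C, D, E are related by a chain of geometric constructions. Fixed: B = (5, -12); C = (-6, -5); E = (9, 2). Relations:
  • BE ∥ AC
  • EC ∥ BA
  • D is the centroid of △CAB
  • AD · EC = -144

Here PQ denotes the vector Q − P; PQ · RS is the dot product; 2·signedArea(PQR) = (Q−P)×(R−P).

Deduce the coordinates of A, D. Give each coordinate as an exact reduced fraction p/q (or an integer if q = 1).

1. A_x = -10  [BE ∥ AC ∩ EC ∥ BA]
2. A_y = -19  [BE ∥ AC ∩ EC ∥ BA]
   → A = (-10, -19)
3. D_x = -11/3  [D is the centroid of △CAB]
4. D_y = -12  [D is the centroid of △CAB]
   → D = (-11/3, -12)

A = (-10, -19)
D = (-11/3, -12)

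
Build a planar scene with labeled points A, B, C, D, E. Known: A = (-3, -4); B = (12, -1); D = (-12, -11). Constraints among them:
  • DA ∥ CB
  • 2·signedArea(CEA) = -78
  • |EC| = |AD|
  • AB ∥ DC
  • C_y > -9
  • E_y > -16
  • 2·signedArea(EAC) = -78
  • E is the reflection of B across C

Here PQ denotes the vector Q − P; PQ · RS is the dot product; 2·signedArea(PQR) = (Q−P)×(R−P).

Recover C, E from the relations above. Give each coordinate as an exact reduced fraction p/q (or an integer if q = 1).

1. C_x = 3  [DA ∥ CB ∩ AB ∥ DC]
2. C_y = -8  [DA ∥ CB ∩ AB ∥ DC]
   → C = (3, -8)
3. E_x = -6  [E is the reflection of B across C]
4. E_y = -15  [E is the reflection of B across C]
   → E = (-6, -15)

C = (3, -8)
E = (-6, -15)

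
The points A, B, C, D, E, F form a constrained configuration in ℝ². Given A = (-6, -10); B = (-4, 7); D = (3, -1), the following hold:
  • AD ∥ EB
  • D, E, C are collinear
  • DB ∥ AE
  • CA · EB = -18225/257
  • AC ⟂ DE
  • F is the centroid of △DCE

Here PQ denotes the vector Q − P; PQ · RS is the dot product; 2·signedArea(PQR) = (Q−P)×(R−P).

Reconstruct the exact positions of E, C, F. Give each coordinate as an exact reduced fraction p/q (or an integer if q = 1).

1. E_x = -13  [AD ∥ EB ∩ DB ∥ AE]
2. E_y = -2  [AD ∥ EB ∩ DB ∥ AE]
   → E = (-13, -2)
3. C_x = -1677/257  [D, E, C are collinear ∩ AC ⟂ DE]
4. C_y = -410/257  [D, E, C are collinear ∩ AC ⟂ DE]
   → C = (-1677/257, -410/257)
5. F_x = -4247/771  [F is the centroid of △DCE]
6. F_y = -1181/771  [F is the centroid of △DCE]
   → F = (-4247/771, -1181/771)

C = (-1677/257, -410/257)
E = (-13, -2)
F = (-4247/771, -1181/771)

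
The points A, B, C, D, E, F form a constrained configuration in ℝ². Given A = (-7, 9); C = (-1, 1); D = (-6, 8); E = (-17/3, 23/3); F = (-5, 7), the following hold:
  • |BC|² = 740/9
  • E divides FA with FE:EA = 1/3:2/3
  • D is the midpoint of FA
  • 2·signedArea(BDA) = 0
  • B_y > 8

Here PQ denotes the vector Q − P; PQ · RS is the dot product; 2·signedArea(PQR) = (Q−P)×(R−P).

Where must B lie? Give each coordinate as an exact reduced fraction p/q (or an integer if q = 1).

B = (-19/3, 25/3)

1. B_x = -19/3  [line -1·x + -1·y + 2 = 0 ∩ |BC|² = 740/9]
2. B_y = 25/3  [line -1·x + -1·y + 2 = 0 ∩ |BC|² = 740/9]
   → B = (-19/3, 25/3)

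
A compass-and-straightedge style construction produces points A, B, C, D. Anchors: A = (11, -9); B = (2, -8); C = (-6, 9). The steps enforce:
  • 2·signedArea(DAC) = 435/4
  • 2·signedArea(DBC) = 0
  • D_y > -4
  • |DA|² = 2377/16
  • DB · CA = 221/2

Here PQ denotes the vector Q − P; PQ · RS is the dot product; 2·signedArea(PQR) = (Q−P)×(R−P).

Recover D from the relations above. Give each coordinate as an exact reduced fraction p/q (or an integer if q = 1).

D = (0, -15/4)

1. D_x = 0  [2·signedArea(DBC) = 0 ∩ 2·signedArea(DAC) = 435/4]
2. D_y = -15/4  [2·signedArea(DBC) = 0 ∩ 2·signedArea(DAC) = 435/4]
   → D = (0, -15/4)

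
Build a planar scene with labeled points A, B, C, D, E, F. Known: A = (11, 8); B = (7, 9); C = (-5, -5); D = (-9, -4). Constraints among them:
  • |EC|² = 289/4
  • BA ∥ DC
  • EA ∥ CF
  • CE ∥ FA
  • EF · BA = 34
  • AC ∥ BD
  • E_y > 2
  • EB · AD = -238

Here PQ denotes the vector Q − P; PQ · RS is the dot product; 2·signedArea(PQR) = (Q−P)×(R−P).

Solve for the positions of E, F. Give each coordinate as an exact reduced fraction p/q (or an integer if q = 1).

E = (-1, 5/2)
F = (7, 1/2)

1. E_x = -1  [line 20·x + 12·y + -10 = 0 ∩ |EC|² = 289/4]
2. E_y = 5/2  [line 20·x + 12·y + -10 = 0 ∩ |EC|² = 289/4]
   → E = (-1, 5/2)
3. F_x = 7  [EF · BA = 34 ∩ CE ∥ FA]
4. F_y = 1/2  [EF · BA = 34 ∩ CE ∥ FA]
   → F = (7, 1/2)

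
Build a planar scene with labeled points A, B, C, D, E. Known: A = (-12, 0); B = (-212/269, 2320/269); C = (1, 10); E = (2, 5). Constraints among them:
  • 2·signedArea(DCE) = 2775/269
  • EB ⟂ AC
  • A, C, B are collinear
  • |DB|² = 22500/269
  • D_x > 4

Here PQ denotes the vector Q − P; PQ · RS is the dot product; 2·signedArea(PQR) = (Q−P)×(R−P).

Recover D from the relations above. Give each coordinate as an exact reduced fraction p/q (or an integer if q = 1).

1. D_x = 1288/269  [line 5·x + 1·y + -6810/269 = 0 ∩ |DB|² = 22500/269]
2. D_y = 370/269  [line 5·x + 1·y + -6810/269 = 0 ∩ |DB|² = 22500/269]
   → D = (1288/269, 370/269)

D = (1288/269, 370/269)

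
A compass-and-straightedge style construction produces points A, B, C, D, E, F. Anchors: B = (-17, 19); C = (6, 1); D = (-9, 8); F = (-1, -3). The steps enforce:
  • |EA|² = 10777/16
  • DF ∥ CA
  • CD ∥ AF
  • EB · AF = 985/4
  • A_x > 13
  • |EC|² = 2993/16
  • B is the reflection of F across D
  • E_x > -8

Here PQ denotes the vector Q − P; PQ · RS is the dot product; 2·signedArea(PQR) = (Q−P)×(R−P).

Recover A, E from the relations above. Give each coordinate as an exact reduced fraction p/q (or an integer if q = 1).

1. A_x = 14  [CD ∥ AF ∩ DF ∥ CA]
2. A_y = -10  [CD ∥ AF ∩ DF ∥ CA]
   → A = (14, -10)
3. E_x = -7  [line 15·x + -7·y + 567/4 = 0 ∩ |EA|² = 10777/16]
4. E_y = 21/4  [line 15·x + -7·y + 567/4 = 0 ∩ |EA|² = 10777/16]
   → E = (-7, 21/4)

A = (14, -10)
E = (-7, 21/4)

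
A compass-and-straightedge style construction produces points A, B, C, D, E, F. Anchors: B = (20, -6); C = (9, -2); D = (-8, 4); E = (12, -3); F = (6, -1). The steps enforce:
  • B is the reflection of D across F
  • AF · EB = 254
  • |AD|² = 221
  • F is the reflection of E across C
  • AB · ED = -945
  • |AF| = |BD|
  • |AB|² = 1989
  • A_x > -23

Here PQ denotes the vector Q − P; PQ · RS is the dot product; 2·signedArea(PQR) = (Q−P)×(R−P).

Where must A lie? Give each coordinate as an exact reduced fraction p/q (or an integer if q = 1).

1. A_x = -22  [AF · EB = 254 ∩ AB · ED = -945]
2. A_y = 9  [AF · EB = 254 ∩ AB · ED = -945]
   → A = (-22, 9)

A = (-22, 9)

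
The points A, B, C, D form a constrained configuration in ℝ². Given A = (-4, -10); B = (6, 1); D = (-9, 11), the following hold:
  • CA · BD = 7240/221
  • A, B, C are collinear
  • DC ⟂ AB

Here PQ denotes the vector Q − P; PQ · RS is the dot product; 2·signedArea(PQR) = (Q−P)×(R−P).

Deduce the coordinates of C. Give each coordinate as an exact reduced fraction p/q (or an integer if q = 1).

1. C_x = 926/221  [A, B, C are collinear ∩ DC ⟂ AB]
2. C_y = -219/221  [A, B, C are collinear ∩ DC ⟂ AB]
   → C = (926/221, -219/221)

C = (926/221, -219/221)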